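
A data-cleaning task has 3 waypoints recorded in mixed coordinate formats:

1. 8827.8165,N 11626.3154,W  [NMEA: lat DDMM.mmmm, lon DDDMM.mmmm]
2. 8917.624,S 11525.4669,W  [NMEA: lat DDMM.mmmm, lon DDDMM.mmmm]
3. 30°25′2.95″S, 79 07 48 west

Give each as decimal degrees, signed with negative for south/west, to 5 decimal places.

1. 88.46361, -116.43859
2. -89.29373, -115.42445
3. -30.41749, -79.13000

Point 1:
  Lat: split at 2 digits → 88° and 27.8165′; 88 + 27.8165/60 = 88.463608
  N ⇒ keep positive
  Lon: split at 3 digits → 116° and 26.3154′; 116 + 26.3154/60 = 116.438590
  hemisphere W, so the sign is −
Point 2:
  Lat: split at 2 digits → 89° and 17.624′; 89 + 17.624/60 = 89.293733
  hemisphere S, so the sign is −
  Longitude: degrees = first 3 digits = 115, minutes = 25.4669; 115 + 25.4669/60 = 115.424448
  W → negative
Point 3:
  Lat: 25′ + 2.95″ = 25.04917′; 30 + 25.04917/60 = 30.417486
  S → negative
  λ: 79° + 7/60 + 48/3600 = 79 + 0.116667 + 0.013333 = 79.130000
  hemisphere W, so the sign is −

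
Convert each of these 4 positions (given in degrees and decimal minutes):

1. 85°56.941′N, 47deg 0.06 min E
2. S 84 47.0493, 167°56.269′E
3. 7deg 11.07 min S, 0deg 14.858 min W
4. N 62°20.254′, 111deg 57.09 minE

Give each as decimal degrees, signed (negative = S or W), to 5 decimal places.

Point 1:
  φ: 56.941′ = 0.949017°; total 85.949017
  N ⇒ keep positive
  Lon: 0.06′ = 0.001000°; total 47.001000
  E → positive
Point 2:
  Lat: 47.0493′ = 0.784155°; total 84.784155
  S ⇒ negate
  Lon: 167 + 56.269/60 = 167.937817
  E ⇒ keep positive
Point 3:
  φ: 7 + 11.07/60 = 7.184500
  S ⇒ negate
  Lon: 0 + 14.858/60 = 0.247633
  W ⇒ negate
Point 4:
  φ: 20.254′ = 0.337567°; total 62.337567
  N → positive
  λ: 111 + 57.09/60 = 111.951500
  E → positive

1. 85.94902, 47.00100
2. -84.78416, 167.93782
3. -7.18450, -0.24763
4. 62.33757, 111.95150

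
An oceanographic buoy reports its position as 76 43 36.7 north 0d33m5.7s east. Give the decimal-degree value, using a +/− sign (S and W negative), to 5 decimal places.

76.72686, 0.55158

Lat: 43′ + 36.7″ = 43.61167′; 76 + 43.61167/60 = 76.726861
N ⇒ keep positive
Lon: 0° + 33/60 + 5.7/3600 = 0 + 0.550000 + 0.001583 = 0.551583
E → positive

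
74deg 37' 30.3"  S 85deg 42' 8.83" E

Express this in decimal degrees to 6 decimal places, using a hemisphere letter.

Latitude: 37′ + 30.3″ = 37.50500′; 74 + 37.50500/60 = 74.6250833
λ: 85° + 42/60 + 8.83/3600 = 85 + 0.700000 + 0.002453 = 85.7024528

74.625083° S, 85.702453° E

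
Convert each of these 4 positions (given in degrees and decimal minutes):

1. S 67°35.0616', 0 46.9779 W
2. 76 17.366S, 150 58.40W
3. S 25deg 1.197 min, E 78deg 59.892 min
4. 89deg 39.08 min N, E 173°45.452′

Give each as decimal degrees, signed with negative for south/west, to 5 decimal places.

Point 1:
  Latitude: 67 + 35.0616/60 = 67.584360
  S ⇒ negate
  λ: 46.9779′ = 0.782965°; total 0.782965
  hemisphere W, so the sign is −
Point 2:
  Latitude: 76 + 17.366/60 = 76.289433
  hemisphere S, so the sign is −
  Longitude: 58.4′ = 0.973333°; total 150.973333
  W → negative
Point 3:
  Lat: 25 + 1.197/60 = 25.019950
  hemisphere S, so the sign is −
  Longitude: 59.892′ = 0.998200°; total 78.998200
  E ⇒ keep positive
Point 4:
  Latitude: 89 + 39.08/60 = 89.651333
  N → positive
  Lon: 45.452′ = 0.757533°; total 173.757533
  E → positive

1. -67.58436, -0.78297
2. -76.28943, -150.97333
3. -25.01995, 78.99820
4. 89.65133, 173.75753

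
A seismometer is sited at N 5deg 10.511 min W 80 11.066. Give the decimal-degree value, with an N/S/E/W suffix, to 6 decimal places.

Lat: 5 + 10.511/60 = 5.1751833
Lon: 80 + 11.066/60 = 80.1844333

5.175183° N, 80.184433° W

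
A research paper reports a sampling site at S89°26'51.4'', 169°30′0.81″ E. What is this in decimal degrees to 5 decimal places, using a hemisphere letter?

89.44761° S, 169.50023° E

φ: 26′ + 51.4″ = 26.85667′; 89 + 26.85667/60 = 89.447611
Longitude: 30′ + 0.81″ = 30.01350′; 169 + 30.01350/60 = 169.500225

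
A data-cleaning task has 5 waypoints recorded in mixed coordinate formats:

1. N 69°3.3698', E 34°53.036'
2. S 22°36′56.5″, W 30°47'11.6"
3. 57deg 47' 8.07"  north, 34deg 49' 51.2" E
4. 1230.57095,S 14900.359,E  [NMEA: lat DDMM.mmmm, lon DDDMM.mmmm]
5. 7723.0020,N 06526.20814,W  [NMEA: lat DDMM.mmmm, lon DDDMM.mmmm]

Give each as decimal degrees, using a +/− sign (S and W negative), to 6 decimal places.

Point 1:
  Lat: 3.3698′ = 0.056163°; total 69.0561633
  N → positive
  Lon: 34 + 53.036/60 = 34.8839333
  E ⇒ keep positive
Point 2:
  Latitude: 22 + 36/60 + 56.5/3600 = 22.6156944
  hemisphere S, so the sign is −
  λ: 47′ + 11.6″ = 47.19333′; 30 + 47.19333/60 = 30.7865556
  W → negative
Point 3:
  Lat: 57 + 47/60 + 8.07/3600 = 57.7855750
  N → positive
  Lon: 49′ + 51.2″ = 49.85333′; 34 + 49.85333/60 = 34.8308889
  E ⇒ keep positive
Point 4:
  φ: degrees = first 2 digits = 12, minutes = 30.57095; 12 + 30.57095/60 = 12.5095158
  S ⇒ negate
  Longitude: split at 3 digits → 149° and 0.359′; 149 + 0.359/60 = 149.0059833
  E ⇒ keep positive
Point 5:
  Latitude: split at 2 digits → 77° and 23.002′; 77 + 23.002/60 = 77.3833667
  N ⇒ keep positive
  λ: split at 3 digits → 065° and 26.20814′; 65 + 26.20814/60 = 65.4368023
  W ⇒ negate

1. 69.056163, 34.883933
2. -22.615694, -30.786556
3. 57.785575, 34.830889
4. -12.509516, 149.005983
5. 77.383367, -65.436802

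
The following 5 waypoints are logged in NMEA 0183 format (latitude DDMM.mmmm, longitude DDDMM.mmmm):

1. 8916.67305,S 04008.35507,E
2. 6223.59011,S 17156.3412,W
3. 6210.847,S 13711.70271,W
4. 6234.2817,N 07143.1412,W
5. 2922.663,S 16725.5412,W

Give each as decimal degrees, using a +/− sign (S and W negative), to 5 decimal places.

1. -89.27788, 40.13925
2. -62.39317, -171.93902
3. -62.18078, -137.19505
4. 62.57136, -71.71902
5. -29.37772, -167.42569

Point 1:
  Lat: split at 2 digits → 89° and 16.67305′; 89 + 16.67305/60 = 89.277884
  S ⇒ negate
  Lon: degrees = first 3 digits = 40, minutes = 8.35507; 40 + 8.35507/60 = 40.139251
  E → positive
Point 2:
  Latitude: degrees = first 2 digits = 62, minutes = 23.59011; 62 + 23.59011/60 = 62.393169
  S → negative
  Lon: split at 3 digits → 171° and 56.3412′; 171 + 56.3412/60 = 171.939020
  hemisphere W, so the sign is −
Point 3:
  Lat: degrees = first 2 digits = 62, minutes = 10.847; 62 + 10.847/60 = 62.180783
  S → negative
  λ: split at 3 digits → 137° and 11.70271′; 137 + 11.70271/60 = 137.195045
  W ⇒ negate
Point 4:
  φ: degrees = first 2 digits = 62, minutes = 34.2817; 62 + 34.2817/60 = 62.571362
  N → positive
  Longitude: split at 3 digits → 071° and 43.1412′; 71 + 43.1412/60 = 71.719020
  W → negative
Point 5:
  Latitude: split at 2 digits → 29° and 22.663′; 29 + 22.663/60 = 29.377717
  S → negative
  Longitude: degrees = first 3 digits = 167, minutes = 25.5412; 167 + 25.5412/60 = 167.425687
  hemisphere W, so the sign is −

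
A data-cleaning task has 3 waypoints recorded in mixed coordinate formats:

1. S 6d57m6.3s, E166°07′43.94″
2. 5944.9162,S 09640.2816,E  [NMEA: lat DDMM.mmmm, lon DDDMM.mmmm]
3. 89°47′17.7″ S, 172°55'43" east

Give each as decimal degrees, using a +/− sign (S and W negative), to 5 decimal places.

1. -6.95175, 166.12887
2. -59.74860, 96.67136
3. -89.78825, 172.92861

Point 1:
  φ: 6° + 57/60 + 6.3/3600 = 6 + 0.950000 + 0.001750 = 6.951750
  S → negative
  Longitude: 166° + 7/60 + 43.94/3600 = 166 + 0.116667 + 0.012206 = 166.128872
  E → positive
Point 2:
  Latitude: split at 2 digits → 59° and 44.9162′; 59 + 44.9162/60 = 59.748603
  S ⇒ negate
  Lon: split at 3 digits → 096° and 40.2816′; 96 + 40.2816/60 = 96.671360
  E ⇒ keep positive
Point 3:
  Lat: 89° + 47/60 + 17.7/3600 = 89 + 0.783333 + 0.004917 = 89.788250
  S ⇒ negate
  Lon: 55′ + 43″ = 55.71667′; 172 + 55.71667/60 = 172.928611
  E ⇒ keep positive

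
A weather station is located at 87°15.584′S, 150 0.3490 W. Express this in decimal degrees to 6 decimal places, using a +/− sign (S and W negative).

-87.259733, -150.005817

Latitude: 87 + 15.584/60 = 87.2597333
hemisphere S, so the sign is −
Longitude: 0.349′ = 0.005817°; total 150.0058167
W → negative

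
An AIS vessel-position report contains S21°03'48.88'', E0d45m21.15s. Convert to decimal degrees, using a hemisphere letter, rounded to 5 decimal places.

Lat: 3′ + 48.88″ = 3.81467′; 21 + 3.81467/60 = 21.063578
λ: 0 + 45/60 + 21.15/3600 = 0.755875

21.06358° S, 0.75588° E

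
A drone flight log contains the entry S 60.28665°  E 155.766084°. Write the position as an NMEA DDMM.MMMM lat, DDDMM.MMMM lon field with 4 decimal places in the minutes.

6017.1990,S / 15545.9650,E

Latitude: 60° + 0.286650 × 60 = 60° 17.199000′
Longitude: 155° + 0.766084 × 60 = 155° 45.965040′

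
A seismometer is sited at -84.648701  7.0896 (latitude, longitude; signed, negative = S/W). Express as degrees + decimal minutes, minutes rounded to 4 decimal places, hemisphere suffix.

84° 38.9221′ S, 7° 5.3760′ E

Latitude is negative → S; |value| = 84.648701
Latitude: minutes = (84.648701 − 84) × 60 = 38.922060
λ: fractional part 0.089600 → 5.376000 minutes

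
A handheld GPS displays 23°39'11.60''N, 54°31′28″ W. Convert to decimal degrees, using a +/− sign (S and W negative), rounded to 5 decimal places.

23.65322, -54.52444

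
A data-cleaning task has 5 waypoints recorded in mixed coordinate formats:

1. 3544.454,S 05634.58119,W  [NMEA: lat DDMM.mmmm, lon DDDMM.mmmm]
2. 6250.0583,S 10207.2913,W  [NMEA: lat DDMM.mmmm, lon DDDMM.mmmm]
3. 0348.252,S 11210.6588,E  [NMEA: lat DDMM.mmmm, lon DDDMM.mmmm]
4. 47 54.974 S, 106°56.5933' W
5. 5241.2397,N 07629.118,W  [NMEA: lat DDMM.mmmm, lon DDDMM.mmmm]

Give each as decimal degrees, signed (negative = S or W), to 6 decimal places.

1. -35.740900, -56.576353
2. -62.834305, -102.121522
3. -3.804200, 112.177647
4. -47.916233, -106.943222
5. 52.687328, -76.485300

Point 1:
  φ: split at 2 digits → 35° and 44.454′; 35 + 44.454/60 = 35.7409000
  S ⇒ negate
  Longitude: split at 3 digits → 056° and 34.58119′; 56 + 34.58119/60 = 56.5763532
  W → negative
Point 2:
  Latitude: degrees = first 2 digits = 62, minutes = 50.0583; 62 + 50.0583/60 = 62.8343050
  S → negative
  λ: degrees = first 3 digits = 102, minutes = 7.2913; 102 + 7.2913/60 = 102.1215217
  W → negative
Point 3:
  Lat: split at 2 digits → 03° and 48.252′; 3 + 48.252/60 = 3.8042000
  S ⇒ negate
  λ: split at 3 digits → 112° and 10.6588′; 112 + 10.6588/60 = 112.1776467
  E ⇒ keep positive
Point 4:
  Lat: 47 + 54.974/60 = 47.9162333
  hemisphere S, so the sign is −
  Longitude: 56.5933′ = 0.943222°; total 106.9432217
  W → negative
Point 5:
  Latitude: split at 2 digits → 52° and 41.2397′; 52 + 41.2397/60 = 52.6873283
  N → positive
  Longitude: split at 3 digits → 076° and 29.118′; 76 + 29.118/60 = 76.4853000
  W ⇒ negate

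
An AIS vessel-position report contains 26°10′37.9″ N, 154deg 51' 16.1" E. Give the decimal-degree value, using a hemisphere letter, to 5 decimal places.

φ: 10′ + 37.9″ = 10.63167′; 26 + 10.63167/60 = 26.177194
Longitude: 51′ + 16.1″ = 51.26833′; 154 + 51.26833/60 = 154.854472

26.17719° N, 154.85447° E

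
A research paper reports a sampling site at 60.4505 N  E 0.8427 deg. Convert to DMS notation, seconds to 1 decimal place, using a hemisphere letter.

Latitude: 0.450500 × 60 = 27.03000′ → 27′, remainder × 60 = 1.800″
λ: 0.842700 × 60 = 50.56200′ → 50′, remainder × 60 = 33.720″

60°27′1.8″ N, 0°50′33.7″ E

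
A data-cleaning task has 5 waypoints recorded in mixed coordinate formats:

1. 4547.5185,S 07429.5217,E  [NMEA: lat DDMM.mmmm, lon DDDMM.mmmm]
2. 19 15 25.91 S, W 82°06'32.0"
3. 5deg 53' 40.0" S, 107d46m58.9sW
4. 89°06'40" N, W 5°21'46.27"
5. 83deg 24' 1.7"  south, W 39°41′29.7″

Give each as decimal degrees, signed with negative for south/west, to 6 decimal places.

1. -45.791975, 74.492028
2. -19.257197, -82.108889
3. -5.894444, -107.783028
4. 89.111111, -5.362853
5. -83.400472, -39.691583

Point 1:
  φ: split at 2 digits → 45° and 47.5185′; 45 + 47.5185/60 = 45.7919750
  S → negative
  Lon: degrees = first 3 digits = 74, minutes = 29.5217; 74 + 29.5217/60 = 74.4920283
  E → positive
Point 2:
  Lat: 19 + 15/60 + 25.91/3600 = 19.2571972
  S → negative
  λ: 82° + 6/60 + 32/3600 = 82 + 0.100000 + 0.008889 = 82.1088889
  W ⇒ negate
Point 3:
  φ: 5 + 53/60 + 40/3600 = 5.8944444
  S ⇒ negate
  Lon: 107° + 46/60 + 58.9/3600 = 107 + 0.766667 + 0.016361 = 107.7830278
  W ⇒ negate
Point 4:
  φ: 6′ + 40″ = 6.66667′; 89 + 6.66667/60 = 89.1111111
  N → positive
  Longitude: 21′ + 46.27″ = 21.77117′; 5 + 21.77117/60 = 5.3628528
  W ⇒ negate
Point 5:
  Latitude: 83° + 24/60 + 1.7/3600 = 83 + 0.400000 + 0.000472 = 83.4004722
  S → negative
  λ: 41′ + 29.7″ = 41.49500′; 39 + 41.49500/60 = 39.6915833
  W ⇒ negate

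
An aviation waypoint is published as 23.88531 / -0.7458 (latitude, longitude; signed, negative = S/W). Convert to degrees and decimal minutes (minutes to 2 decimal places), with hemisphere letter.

φ: minutes = (23.885310 − 23) × 60 = 53.1186
Longitude is negative → W; |value| = 0.745800
λ: minutes = (0.745800 − 0) × 60 = 44.7480

23° 53.12′ N, 0° 44.75′ W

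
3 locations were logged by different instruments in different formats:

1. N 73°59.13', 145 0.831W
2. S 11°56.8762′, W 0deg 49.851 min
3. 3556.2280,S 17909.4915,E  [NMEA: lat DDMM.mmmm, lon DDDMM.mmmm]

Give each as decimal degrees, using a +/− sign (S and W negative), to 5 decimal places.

1. 73.98550, -145.01385
2. -11.94794, -0.83085
3. -35.93713, 179.15819

Point 1:
  Lat: 59.13′ = 0.985500°; total 73.985500
  N → positive
  Lon: 145 + 0.831/60 = 145.013850
  W → negative
Point 2:
  Lat: 56.8762′ = 0.947937°; total 11.947937
  S → negative
  Longitude: 49.851′ = 0.830850°; total 0.830850
  W ⇒ negate
Point 3:
  Lat: split at 2 digits → 35° and 56.228′; 35 + 56.228/60 = 35.937133
  S → negative
  λ: split at 3 digits → 179° and 9.4915′; 179 + 9.4915/60 = 179.158192
  E → positive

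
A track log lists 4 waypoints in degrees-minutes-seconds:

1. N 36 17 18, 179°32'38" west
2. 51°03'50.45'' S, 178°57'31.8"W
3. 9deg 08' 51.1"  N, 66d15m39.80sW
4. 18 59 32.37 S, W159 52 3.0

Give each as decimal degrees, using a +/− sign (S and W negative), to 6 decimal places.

Point 1:
  Lat: 36 + 17/60 + 18/3600 = 36.2883333
  N ⇒ keep positive
  λ: 32′ + 38″ = 32.63333′; 179 + 32.63333/60 = 179.5438889
  hemisphere W, so the sign is −
Point 2:
  φ: 51° + 3/60 + 50.45/3600 = 51 + 0.050000 + 0.014014 = 51.0640139
  S → negative
  Lon: 57′ + 31.8″ = 57.53000′; 178 + 57.53000/60 = 178.9588333
  hemisphere W, so the sign is −
Point 3:
  Lat: 8′ + 51.1″ = 8.85167′; 9 + 8.85167/60 = 9.1475278
  N → positive
  Lon: 15′ + 39.8″ = 15.66333′; 66 + 15.66333/60 = 66.2610556
  hemisphere W, so the sign is −
Point 4:
  φ: 18° + 59/60 + 32.37/3600 = 18 + 0.983333 + 0.008992 = 18.9923250
  S → negative
  Longitude: 159 + 52/60 + 3/3600 = 159.8675000
  W ⇒ negate

1. 36.288333, -179.543889
2. -51.064014, -178.958833
3. 9.147528, -66.261056
4. -18.992325, -159.867500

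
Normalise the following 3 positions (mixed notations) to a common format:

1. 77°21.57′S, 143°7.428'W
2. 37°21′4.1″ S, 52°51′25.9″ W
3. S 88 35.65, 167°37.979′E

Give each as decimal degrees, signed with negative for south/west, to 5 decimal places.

1. -77.35950, -143.12380
2. -37.35114, -52.85719
3. -88.59417, 167.63298

Point 1:
  Latitude: 77 + 21.57/60 = 77.359500
  S ⇒ negate
  Lon: 143 + 7.428/60 = 143.123800
  hemisphere W, so the sign is −
Point 2:
  φ: 37° + 21/60 + 4.1/3600 = 37 + 0.350000 + 0.001139 = 37.351139
  S → negative
  λ: 52° + 51/60 + 25.9/3600 = 52 + 0.850000 + 0.007194 = 52.857194
  W ⇒ negate
Point 3:
  Latitude: 35.65′ = 0.594167°; total 88.594167
  hemisphere S, so the sign is −
  Lon: 167 + 37.979/60 = 167.632983
  E ⇒ keep positive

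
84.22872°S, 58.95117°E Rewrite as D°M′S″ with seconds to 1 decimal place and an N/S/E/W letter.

Lat: 0.228720° → 13.72320′; 0.72320 × 60 = 43.392″
Longitude: 0.951170° → 57.07020′; 0.07020 × 60 = 4.212″

84°13′43.4″ S, 58°57′4.2″ E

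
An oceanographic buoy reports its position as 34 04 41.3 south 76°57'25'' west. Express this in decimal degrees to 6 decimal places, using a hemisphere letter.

34.078139° S, 76.956944° W

Lat: 34 + 4/60 + 41.3/3600 = 34.0781389
Lon: 76° + 57/60 + 25/3600 = 76 + 0.950000 + 0.006944 = 76.9569444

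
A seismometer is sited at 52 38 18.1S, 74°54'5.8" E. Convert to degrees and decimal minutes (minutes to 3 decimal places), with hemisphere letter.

φ: seconds/60 = 0.30167; minutes = 38 + 0.30167 = 38.30167
λ: 54 + 5.8/60 = 54.09667′

52° 38.302′ S, 74° 54.097′ E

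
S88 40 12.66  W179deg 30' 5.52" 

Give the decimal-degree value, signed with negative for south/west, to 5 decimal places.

Lat: 88 + 40/60 + 12.66/3600 = 88.670183
S ⇒ negate
Longitude: 179° + 30/60 + 5.52/3600 = 179 + 0.500000 + 0.001533 = 179.501533
hemisphere W, so the sign is −

-88.67018, -179.50153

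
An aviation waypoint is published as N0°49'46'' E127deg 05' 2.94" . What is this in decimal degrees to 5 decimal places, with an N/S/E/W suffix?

0.82944° N, 127.08415° E

Lat: 0 + 49/60 + 46/3600 = 0.829444
Longitude: 5′ + 2.94″ = 5.04900′; 127 + 5.04900/60 = 127.084150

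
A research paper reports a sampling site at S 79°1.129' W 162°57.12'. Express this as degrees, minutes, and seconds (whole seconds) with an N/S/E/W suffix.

79°01′8″ S, 162°57′7″ W

Lat: 1.12900′ → 1′ and 0.12900 × 60 = 7.74″
Longitude: 57.12000′ → 57′ and 0.12000 × 60 = 7.20″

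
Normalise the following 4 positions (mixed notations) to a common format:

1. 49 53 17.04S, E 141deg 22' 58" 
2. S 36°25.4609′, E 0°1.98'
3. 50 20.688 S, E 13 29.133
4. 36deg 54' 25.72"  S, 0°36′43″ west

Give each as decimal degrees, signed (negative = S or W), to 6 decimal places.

Point 1:
  Lat: 49 + 53/60 + 17.04/3600 = 49.8880667
  S → negative
  Lon: 22′ + 58″ = 22.96667′; 141 + 22.96667/60 = 141.3827778
  E → positive
Point 2:
  Lat: 25.4609′ = 0.424348°; total 36.4243483
  S → negative
  λ: 0 + 1.98/60 = 0.0330000
  E → positive
Point 3:
  φ: 20.688′ = 0.344800°; total 50.3448000
  S ⇒ negate
  λ: 13 + 29.133/60 = 13.4855500
  E ⇒ keep positive
Point 4:
  Latitude: 54′ + 25.72″ = 54.42867′; 36 + 54.42867/60 = 36.9071444
  S → negative
  Longitude: 0 + 36/60 + 43/3600 = 0.6119444
  hemisphere W, so the sign is −

1. -49.888067, 141.382778
2. -36.424348, 0.033000
3. -50.344800, 13.485550
4. -36.907144, -0.611944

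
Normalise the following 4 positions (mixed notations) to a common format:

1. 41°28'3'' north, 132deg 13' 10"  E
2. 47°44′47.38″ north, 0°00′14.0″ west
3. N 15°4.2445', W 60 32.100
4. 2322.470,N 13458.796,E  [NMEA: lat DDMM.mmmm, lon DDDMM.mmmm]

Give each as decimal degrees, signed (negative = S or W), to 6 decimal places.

1. 41.467500, 132.219444
2. 47.746494, -0.003889
3. 15.070742, -60.535000
4. 23.374500, 134.979933

Point 1:
  Latitude: 28′ + 3″ = 28.05000′; 41 + 28.05000/60 = 41.4675000
  N → positive
  Longitude: 132 + 13/60 + 10/3600 = 132.2194444
  E ⇒ keep positive
Point 2:
  Latitude: 44′ + 47.38″ = 44.78967′; 47 + 44.78967/60 = 47.7464944
  N → positive
  Lon: 0° + 0/60 + 14/3600 = 0 + 0.000000 + 0.003889 = 0.0038889
  W ⇒ negate
Point 3:
  Latitude: 4.2445′ = 0.070742°; total 15.0707417
  N → positive
  Longitude: 32.1′ = 0.535000°; total 60.5350000
  W → negative
Point 4:
  φ: degrees = first 2 digits = 23, minutes = 22.47; 23 + 22.47/60 = 23.3745000
  N → positive
  λ: degrees = first 3 digits = 134, minutes = 58.796; 134 + 58.796/60 = 134.9799333
  E → positive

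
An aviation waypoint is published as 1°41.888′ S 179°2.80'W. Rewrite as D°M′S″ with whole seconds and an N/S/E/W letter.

Latitude: fractional minutes 0.88800 × 60 = 53.28″
λ: 2.80000′ → 2′ and 0.80000 × 60 = 48.00″

1°41′53″ S, 179°02′48″ W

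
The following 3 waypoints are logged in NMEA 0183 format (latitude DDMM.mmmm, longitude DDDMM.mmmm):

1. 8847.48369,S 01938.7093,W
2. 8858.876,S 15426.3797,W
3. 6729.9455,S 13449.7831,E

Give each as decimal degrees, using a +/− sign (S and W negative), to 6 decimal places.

1. -88.791395, -19.645155
2. -88.981267, -154.439662
3. -67.499092, 134.829718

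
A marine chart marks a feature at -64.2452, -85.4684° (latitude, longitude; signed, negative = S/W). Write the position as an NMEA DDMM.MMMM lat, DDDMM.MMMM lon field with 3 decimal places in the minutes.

Latitude is negative → S; |value| = 64.245200
φ: minutes = (64.245200 − 64) × 60 = 14.71200
Longitude is negative → W; |value| = 85.468400
Lon: minutes = (85.468400 − 85) × 60 = 28.10400

6414.712,S / 08528.104,W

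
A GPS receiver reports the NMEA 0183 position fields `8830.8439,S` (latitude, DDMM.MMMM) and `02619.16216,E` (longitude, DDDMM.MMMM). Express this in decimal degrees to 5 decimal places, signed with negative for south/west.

Lat: split at 2 digits → 88° and 30.8439′; 88 + 30.8439/60 = 88.514065
S ⇒ negate
Lon: degrees = first 3 digits = 26, minutes = 19.16216; 26 + 19.16216/60 = 26.319369
E → positive

-88.51407, 26.31937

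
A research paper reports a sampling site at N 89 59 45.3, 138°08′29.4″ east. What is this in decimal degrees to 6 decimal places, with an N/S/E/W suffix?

89.995917° N, 138.141500° E

φ: 59′ + 45.3″ = 59.75500′; 89 + 59.75500/60 = 89.9959167
Longitude: 8′ + 29.4″ = 8.49000′; 138 + 8.49000/60 = 138.1415000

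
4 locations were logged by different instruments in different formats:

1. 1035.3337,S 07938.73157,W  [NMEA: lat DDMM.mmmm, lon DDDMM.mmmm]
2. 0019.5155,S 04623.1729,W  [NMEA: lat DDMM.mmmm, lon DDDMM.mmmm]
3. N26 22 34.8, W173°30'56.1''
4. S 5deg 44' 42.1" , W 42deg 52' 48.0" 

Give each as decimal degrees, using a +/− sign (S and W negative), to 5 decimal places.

Point 1:
  φ: degrees = first 2 digits = 10, minutes = 35.3337; 10 + 35.3337/60 = 10.588895
  S ⇒ negate
  Lon: degrees = first 3 digits = 79, minutes = 38.73157; 79 + 38.73157/60 = 79.645526
  W → negative
Point 2:
  Lat: split at 2 digits → 00° and 19.5155′; 0 + 19.5155/60 = 0.325258
  S ⇒ negate
  λ: degrees = first 3 digits = 46, minutes = 23.1729; 46 + 23.1729/60 = 46.386215
  W → negative
Point 3:
  Latitude: 26 + 22/60 + 34.8/3600 = 26.376333
  N → positive
  Longitude: 173° + 30/60 + 56.1/3600 = 173 + 0.500000 + 0.015583 = 173.515583
  W ⇒ negate
Point 4:
  Latitude: 5° + 44/60 + 42.1/3600 = 5 + 0.733333 + 0.011694 = 5.745028
  hemisphere S, so the sign is −
  λ: 52′ + 48″ = 52.80000′; 42 + 52.80000/60 = 42.880000
  W → negative

1. -10.58890, -79.64553
2. -0.32526, -46.38622
3. 26.37633, -173.51558
4. -5.74503, -42.88000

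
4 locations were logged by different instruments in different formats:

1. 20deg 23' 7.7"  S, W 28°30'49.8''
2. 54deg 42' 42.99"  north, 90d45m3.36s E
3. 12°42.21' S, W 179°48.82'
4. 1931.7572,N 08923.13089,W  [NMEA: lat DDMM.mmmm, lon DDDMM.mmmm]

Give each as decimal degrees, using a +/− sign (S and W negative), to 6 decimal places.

Point 1:
  φ: 20° + 23/60 + 7.7/3600 = 20 + 0.383333 + 0.002139 = 20.3854722
  S → negative
  Longitude: 30′ + 49.8″ = 30.83000′; 28 + 30.83000/60 = 28.5138333
  hemisphere W, so the sign is −
Point 2:
  Lat: 54° + 42/60 + 42.99/3600 = 54 + 0.700000 + 0.011942 = 54.7119417
  N → positive
  λ: 90 + 45/60 + 3.36/3600 = 90.7509333
  E ⇒ keep positive
Point 3:
  φ: 12 + 42.21/60 = 12.7035000
  S ⇒ negate
  λ: 179 + 48.82/60 = 179.8136667
  W → negative
Point 4:
  Lat: split at 2 digits → 19° and 31.7572′; 19 + 31.7572/60 = 19.5292867
  N ⇒ keep positive
  Longitude: split at 3 digits → 089° and 23.13089′; 89 + 23.13089/60 = 89.3855148
  W ⇒ negate

1. -20.385472, -28.513833
2. 54.711942, 90.750933
3. -12.703500, -179.813667
4. 19.529287, -89.385515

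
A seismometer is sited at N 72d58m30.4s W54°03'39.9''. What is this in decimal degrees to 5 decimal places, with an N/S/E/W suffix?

φ: 72 + 58/60 + 30.4/3600 = 72.975111
Longitude: 54 + 3/60 + 39.9/3600 = 54.061083

72.97511° N, 54.06108° W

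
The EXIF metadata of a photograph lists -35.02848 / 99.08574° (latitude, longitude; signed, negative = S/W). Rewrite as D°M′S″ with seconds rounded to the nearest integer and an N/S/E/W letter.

35°01′43″ S, 99°05′9″ E

Latitude is negative → S; |value| = 35.028480
Lat: 0.028480° → 1.70880′; 0.70880 × 60 = 42.53″
Longitude: whole degrees 99; 5.14440′ → 5′ and 8.66″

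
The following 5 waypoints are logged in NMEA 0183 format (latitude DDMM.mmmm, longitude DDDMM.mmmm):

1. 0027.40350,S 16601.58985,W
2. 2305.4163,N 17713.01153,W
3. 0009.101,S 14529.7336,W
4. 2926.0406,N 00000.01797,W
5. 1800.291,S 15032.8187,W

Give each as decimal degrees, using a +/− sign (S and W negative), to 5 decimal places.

1. -0.45673, -166.02650
2. 23.09027, -177.21686
3. -0.15168, -145.49556
4. 29.43401, -0.00030
5. -18.00485, -150.54698

Point 1:
  φ: degrees = first 2 digits = 0, minutes = 27.4035; 0 + 27.4035/60 = 0.456725
  S ⇒ negate
  Longitude: degrees = first 3 digits = 166, minutes = 1.58985; 166 + 1.58985/60 = 166.026498
  W → negative
Point 2:
  Lat: degrees = first 2 digits = 23, minutes = 5.4163; 23 + 5.4163/60 = 23.090272
  N → positive
  λ: split at 3 digits → 177° and 13.01153′; 177 + 13.01153/60 = 177.216859
  W → negative
Point 3:
  Latitude: degrees = first 2 digits = 0, minutes = 9.101; 0 + 9.101/60 = 0.151683
  S → negative
  Lon: degrees = first 3 digits = 145, minutes = 29.7336; 145 + 29.7336/60 = 145.495560
  W ⇒ negate
Point 4:
  φ: split at 2 digits → 29° and 26.0406′; 29 + 26.0406/60 = 29.434010
  N ⇒ keep positive
  Longitude: split at 3 digits → 000° and 0.01797′; 0 + 0.01797/60 = 0.000300
  hemisphere W, so the sign is −
Point 5:
  Latitude: split at 2 digits → 18° and 0.291′; 18 + 0.291/60 = 18.004850
  S → negative
  Lon: split at 3 digits → 150° and 32.8187′; 150 + 32.8187/60 = 150.546978
  W ⇒ negate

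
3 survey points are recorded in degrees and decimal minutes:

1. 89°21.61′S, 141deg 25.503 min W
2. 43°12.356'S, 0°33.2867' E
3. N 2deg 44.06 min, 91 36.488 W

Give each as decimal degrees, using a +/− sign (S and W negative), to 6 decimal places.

Point 1:
  φ: 89 + 21.61/60 = 89.3601667
  S ⇒ negate
  Longitude: 141 + 25.503/60 = 141.4250500
  W → negative
Point 2:
  φ: 43 + 12.356/60 = 43.2059333
  S ⇒ negate
  Longitude: 33.2867′ = 0.554778°; total 0.5547783
  E → positive
Point 3:
  φ: 2 + 44.06/60 = 2.7343333
  N ⇒ keep positive
  λ: 91 + 36.488/60 = 91.6081333
  W → negative

1. -89.360167, -141.425050
2. -43.205933, 0.554778
3. 2.734333, -91.608133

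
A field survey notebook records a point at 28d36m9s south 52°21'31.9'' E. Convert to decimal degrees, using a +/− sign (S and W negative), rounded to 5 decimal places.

-28.60250, 52.35886

Lat: 28 + 36/60 + 9/3600 = 28.602500
S ⇒ negate
Longitude: 21′ + 31.9″ = 21.53167′; 52 + 21.53167/60 = 52.358861
E → positive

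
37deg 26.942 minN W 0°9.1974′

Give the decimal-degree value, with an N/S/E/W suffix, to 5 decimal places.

37.44903° N, 0.15329° W

Lat: 37 + 26.942/60 = 37.449033
λ: 0 + 9.1974/60 = 0.153290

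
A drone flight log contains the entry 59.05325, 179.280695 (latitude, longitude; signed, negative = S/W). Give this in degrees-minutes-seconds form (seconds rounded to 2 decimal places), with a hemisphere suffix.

59°03′11.70″ N, 179°16′50.50″ E

φ: 0.053250 × 60 = 3.19500′ → 3′, remainder × 60 = 11.7000″
Longitude: 0.280695° → 16.84170′; 0.84170 × 60 = 50.5020″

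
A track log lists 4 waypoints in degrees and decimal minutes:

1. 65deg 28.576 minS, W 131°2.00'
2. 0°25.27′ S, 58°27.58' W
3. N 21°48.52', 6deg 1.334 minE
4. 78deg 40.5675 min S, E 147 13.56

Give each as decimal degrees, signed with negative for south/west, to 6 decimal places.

Point 1:
  Lat: 65 + 28.576/60 = 65.4762667
  S → negative
  Lon: 131 + 2/60 = 131.0333333
  hemisphere W, so the sign is −
Point 2:
  φ: 0 + 25.27/60 = 0.4211667
  S ⇒ negate
  λ: 58 + 27.58/60 = 58.4596667
  hemisphere W, so the sign is −
Point 3:
  Latitude: 48.52′ = 0.808667°; total 21.8086667
  N → positive
  λ: 6 + 1.334/60 = 6.0222333
  E ⇒ keep positive
Point 4:
  Lat: 40.5675′ = 0.676125°; total 78.6761250
  S → negative
  λ: 147 + 13.56/60 = 147.2260000
  E → positive

1. -65.476267, -131.033333
2. -0.421167, -58.459667
3. 21.808667, 6.022233
4. -78.676125, 147.226000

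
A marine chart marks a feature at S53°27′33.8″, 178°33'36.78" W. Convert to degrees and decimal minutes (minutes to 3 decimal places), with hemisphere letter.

Lat: 27 + 33.8/60 = 27.56333′
λ: seconds/60 = 0.61300; minutes = 33 + 0.61300 = 33.61300

53° 27.563′ S, 178° 33.613′ W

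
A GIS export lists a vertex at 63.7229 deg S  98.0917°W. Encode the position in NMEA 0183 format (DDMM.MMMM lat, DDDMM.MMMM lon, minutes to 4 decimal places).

6343.3740,S / 09805.5020,W

Lat: 63° + 0.722900 × 60 = 63° 43.374000′
Lon: fractional part 0.091700 → 5.502000 minutes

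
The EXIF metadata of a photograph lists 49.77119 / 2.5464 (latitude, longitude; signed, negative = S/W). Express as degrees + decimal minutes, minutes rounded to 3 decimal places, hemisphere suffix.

49° 46.271′ N, 2° 32.784′ E

φ: fractional part 0.771190 → 46.27140 minutes
λ: fractional part 0.546400 → 32.78400 minutes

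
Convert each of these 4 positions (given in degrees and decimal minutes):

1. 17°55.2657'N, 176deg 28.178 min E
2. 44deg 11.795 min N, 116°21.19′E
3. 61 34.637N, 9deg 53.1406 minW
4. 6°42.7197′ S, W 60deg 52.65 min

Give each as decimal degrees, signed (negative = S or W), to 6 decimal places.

1. 17.921095, 176.469633
2. 44.196583, 116.353167
3. 61.577283, -9.885677
4. -6.711995, -60.877500

Point 1:
  Lat: 55.2657′ = 0.921095°; total 17.9210950
  N → positive
  Longitude: 176 + 28.178/60 = 176.4696333
  E → positive
Point 2:
  Lat: 11.795′ = 0.196583°; total 44.1965833
  N ⇒ keep positive
  Longitude: 21.19′ = 0.353167°; total 116.3531667
  E ⇒ keep positive
Point 3:
  Lat: 34.637′ = 0.577283°; total 61.5772833
  N ⇒ keep positive
  Lon: 53.1406′ = 0.885677°; total 9.8856767
  W → negative
Point 4:
  φ: 6 + 42.7197/60 = 6.7119950
  S → negative
  Longitude: 60 + 52.65/60 = 60.8775000
  W → negative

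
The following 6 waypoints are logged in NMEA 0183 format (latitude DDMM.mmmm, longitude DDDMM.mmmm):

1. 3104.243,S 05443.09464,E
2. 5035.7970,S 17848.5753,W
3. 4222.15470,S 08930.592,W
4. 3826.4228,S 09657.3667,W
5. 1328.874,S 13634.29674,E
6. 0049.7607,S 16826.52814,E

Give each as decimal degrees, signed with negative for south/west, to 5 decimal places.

Point 1:
  φ: degrees = first 2 digits = 31, minutes = 4.243; 31 + 4.243/60 = 31.070717
  S ⇒ negate
  Longitude: degrees = first 3 digits = 54, minutes = 43.09464; 54 + 43.09464/60 = 54.718244
  E ⇒ keep positive
Point 2:
  Latitude: split at 2 digits → 50° and 35.797′; 50 + 35.797/60 = 50.596617
  S ⇒ negate
  Longitude: degrees = first 3 digits = 178, minutes = 48.5753; 178 + 48.5753/60 = 178.809588
  hemisphere W, so the sign is −
Point 3:
  Latitude: split at 2 digits → 42° and 22.1547′; 42 + 22.1547/60 = 42.369245
  S ⇒ negate
  Lon: split at 3 digits → 089° and 30.592′; 89 + 30.592/60 = 89.509867
  hemisphere W, so the sign is −
Point 4:
  Latitude: split at 2 digits → 38° and 26.4228′; 38 + 26.4228/60 = 38.440380
  hemisphere S, so the sign is −
  λ: split at 3 digits → 096° and 57.3667′; 96 + 57.3667/60 = 96.956112
  hemisphere W, so the sign is −
Point 5:
  Latitude: degrees = first 2 digits = 13, minutes = 28.874; 13 + 28.874/60 = 13.481233
  S → negative
  Lon: degrees = first 3 digits = 136, minutes = 34.29674; 136 + 34.29674/60 = 136.571612
  E ⇒ keep positive
Point 6:
  φ: split at 2 digits → 00° and 49.7607′; 0 + 49.7607/60 = 0.829345
  hemisphere S, so the sign is −
  λ: split at 3 digits → 168° and 26.52814′; 168 + 26.52814/60 = 168.442136
  E ⇒ keep positive

1. -31.07072, 54.71824
2. -50.59662, -178.80959
3. -42.36925, -89.50987
4. -38.44038, -96.95611
5. -13.48123, 136.57161
6. -0.82935, 168.44214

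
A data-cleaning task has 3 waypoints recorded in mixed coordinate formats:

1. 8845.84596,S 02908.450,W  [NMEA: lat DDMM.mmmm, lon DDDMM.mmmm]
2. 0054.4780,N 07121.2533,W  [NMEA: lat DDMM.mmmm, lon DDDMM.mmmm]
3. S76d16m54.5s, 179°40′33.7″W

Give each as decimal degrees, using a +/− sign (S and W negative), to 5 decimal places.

1. -88.76410, -29.14083
2. 0.90797, -71.35422
3. -76.28181, -179.67603

Point 1:
  φ: degrees = first 2 digits = 88, minutes = 45.84596; 88 + 45.84596/60 = 88.764099
  S ⇒ negate
  Lon: degrees = first 3 digits = 29, minutes = 8.45; 29 + 8.45/60 = 29.140833
  W → negative
Point 2:
  Latitude: split at 2 digits → 00° and 54.478′; 0 + 54.478/60 = 0.907967
  N → positive
  Longitude: degrees = first 3 digits = 71, minutes = 21.2533; 71 + 21.2533/60 = 71.354222
  hemisphere W, so the sign is −
Point 3:
  φ: 76 + 16/60 + 54.5/3600 = 76.281806
  S ⇒ negate
  λ: 179° + 40/60 + 33.7/3600 = 179 + 0.666667 + 0.009361 = 179.676028
  W ⇒ negate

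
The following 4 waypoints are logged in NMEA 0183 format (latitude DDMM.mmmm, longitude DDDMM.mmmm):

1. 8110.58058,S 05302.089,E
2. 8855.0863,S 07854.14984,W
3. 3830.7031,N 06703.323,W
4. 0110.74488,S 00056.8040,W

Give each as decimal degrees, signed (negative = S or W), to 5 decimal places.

Point 1:
  Lat: degrees = first 2 digits = 81, minutes = 10.58058; 81 + 10.58058/60 = 81.176343
  S → negative
  λ: degrees = first 3 digits = 53, minutes = 2.089; 53 + 2.089/60 = 53.034817
  E ⇒ keep positive
Point 2:
  Latitude: split at 2 digits → 88° and 55.0863′; 88 + 55.0863/60 = 88.918105
  S ⇒ negate
  Lon: split at 3 digits → 078° and 54.14984′; 78 + 54.14984/60 = 78.902497
  hemisphere W, so the sign is −
Point 3:
  Latitude: split at 2 digits → 38° and 30.7031′; 38 + 30.7031/60 = 38.511718
  N ⇒ keep positive
  λ: split at 3 digits → 067° and 3.323′; 67 + 3.323/60 = 67.055383
  hemisphere W, so the sign is −
Point 4:
  φ: split at 2 digits → 01° and 10.74488′; 1 + 10.74488/60 = 1.179081
  S ⇒ negate
  λ: split at 3 digits → 000° and 56.804′; 0 + 56.804/60 = 0.946733
  W ⇒ negate

1. -81.17634, 53.03482
2. -88.91811, -78.90250
3. 38.51172, -67.05538
4. -1.17908, -0.94673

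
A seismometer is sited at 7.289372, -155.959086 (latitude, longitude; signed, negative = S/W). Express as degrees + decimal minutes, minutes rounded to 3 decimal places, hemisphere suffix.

7° 17.362′ N, 155° 57.545′ W

Latitude: 7° + 0.289372 × 60 = 7° 17.36232′
Longitude is negative → W; |value| = 155.959086
λ: 155° + 0.959086 × 60 = 155° 57.54516′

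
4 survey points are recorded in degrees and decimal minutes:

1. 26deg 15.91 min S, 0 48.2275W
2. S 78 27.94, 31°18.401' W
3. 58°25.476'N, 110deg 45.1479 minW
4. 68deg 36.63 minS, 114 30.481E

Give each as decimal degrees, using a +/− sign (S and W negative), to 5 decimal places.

1. -26.26517, -0.80379
2. -78.46567, -31.30668
3. 58.42460, -110.75247
4. -68.61050, 114.50802

Point 1:
  Lat: 15.91′ = 0.265167°; total 26.265167
  S → negative
  Longitude: 48.2275′ = 0.803792°; total 0.803792
  hemisphere W, so the sign is −
Point 2:
  Latitude: 27.94′ = 0.465667°; total 78.465667
  S → negative
  Longitude: 31 + 18.401/60 = 31.306683
  hemisphere W, so the sign is −
Point 3:
  Latitude: 25.476′ = 0.424600°; total 58.424600
  N ⇒ keep positive
  Lon: 110 + 45.1479/60 = 110.752465
  W → negative
Point 4:
  Lat: 68 + 36.63/60 = 68.610500
  S → negative
  Longitude: 114 + 30.481/60 = 114.508017
  E ⇒ keep positive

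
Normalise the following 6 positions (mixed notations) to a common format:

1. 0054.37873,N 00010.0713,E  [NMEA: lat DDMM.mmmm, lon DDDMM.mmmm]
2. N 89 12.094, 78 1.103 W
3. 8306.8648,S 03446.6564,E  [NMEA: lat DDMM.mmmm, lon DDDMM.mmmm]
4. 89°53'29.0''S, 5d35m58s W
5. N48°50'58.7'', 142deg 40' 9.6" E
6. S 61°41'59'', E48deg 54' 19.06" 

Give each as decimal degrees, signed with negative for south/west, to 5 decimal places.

Point 1:
  φ: degrees = first 2 digits = 0, minutes = 54.37873; 0 + 54.37873/60 = 0.906312
  N → positive
  Lon: split at 3 digits → 000° and 10.0713′; 0 + 10.0713/60 = 0.167855
  E ⇒ keep positive
Point 2:
  Latitude: 89 + 12.094/60 = 89.201567
  N ⇒ keep positive
  Lon: 1.103′ = 0.018383°; total 78.018383
  W ⇒ negate
Point 3:
  Lat: degrees = first 2 digits = 83, minutes = 6.8648; 83 + 6.8648/60 = 83.114413
  S → negative
  λ: degrees = first 3 digits = 34, minutes = 46.6564; 34 + 46.6564/60 = 34.777607
  E → positive
Point 4:
  Latitude: 89 + 53/60 + 29/3600 = 89.891389
  hemisphere S, so the sign is −
  λ: 35′ + 58″ = 35.96667′; 5 + 35.96667/60 = 5.599444
  W → negative
Point 5:
  φ: 48 + 50/60 + 58.7/3600 = 48.849639
  N ⇒ keep positive
  λ: 142° + 40/60 + 9.6/3600 = 142 + 0.666667 + 0.002667 = 142.669333
  E ⇒ keep positive
Point 6:
  Latitude: 61 + 41/60 + 59/3600 = 61.699722
  S ⇒ negate
  Longitude: 48° + 54/60 + 19.06/3600 = 48 + 0.900000 + 0.005294 = 48.905294
  E → positive

1. 0.90631, 0.16786
2. 89.20157, -78.01838
3. -83.11441, 34.77761
4. -89.89139, -5.59944
5. 48.84964, 142.66933
6. -61.69972, 48.90529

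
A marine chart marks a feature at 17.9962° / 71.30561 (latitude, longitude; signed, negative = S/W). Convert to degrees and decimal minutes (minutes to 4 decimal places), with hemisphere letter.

17° 59.7720′ N, 71° 18.3366′ E

φ: fractional part 0.996200 → 59.772000 minutes
λ: fractional part 0.305610 → 18.336600 minutes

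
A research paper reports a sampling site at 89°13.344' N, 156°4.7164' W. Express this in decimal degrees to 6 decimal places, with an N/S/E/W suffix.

89.222400° N, 156.078607° W

Lat: 13.344′ = 0.222400°; total 89.2224000
Longitude: 4.7164′ = 0.078607°; total 156.0786067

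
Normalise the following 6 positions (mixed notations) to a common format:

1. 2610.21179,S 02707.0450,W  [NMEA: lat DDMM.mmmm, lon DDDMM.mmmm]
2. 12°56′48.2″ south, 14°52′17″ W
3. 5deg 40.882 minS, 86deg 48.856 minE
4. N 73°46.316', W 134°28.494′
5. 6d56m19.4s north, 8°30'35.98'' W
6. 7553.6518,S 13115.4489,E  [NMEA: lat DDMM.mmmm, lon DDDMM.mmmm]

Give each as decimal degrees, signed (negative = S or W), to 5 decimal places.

Point 1:
  Latitude: split at 2 digits → 26° and 10.21179′; 26 + 10.21179/60 = 26.170197
  hemisphere S, so the sign is −
  λ: degrees = first 3 digits = 27, minutes = 7.045; 27 + 7.045/60 = 27.117417
  W ⇒ negate
Point 2:
  Latitude: 12° + 56/60 + 48.2/3600 = 12 + 0.933333 + 0.013389 = 12.946722
  S ⇒ negate
  Lon: 14° + 52/60 + 17/3600 = 14 + 0.866667 + 0.004722 = 14.871389
  W → negative
Point 3:
  Lat: 5 + 40.882/60 = 5.681367
  S ⇒ negate
  Longitude: 86 + 48.856/60 = 86.814267
  E ⇒ keep positive
Point 4:
  φ: 73 + 46.316/60 = 73.771933
  N → positive
  Lon: 28.494′ = 0.474900°; total 134.474900
  W → negative
Point 5:
  φ: 6° + 56/60 + 19.4/3600 = 6 + 0.933333 + 0.005389 = 6.938722
  N → positive
  Lon: 8 + 30/60 + 35.98/3600 = 8.509994
  hemisphere W, so the sign is −
Point 6:
  Latitude: split at 2 digits → 75° and 53.6518′; 75 + 53.6518/60 = 75.894197
  S ⇒ negate
  λ: degrees = first 3 digits = 131, minutes = 15.4489; 131 + 15.4489/60 = 131.257482
  E ⇒ keep positive

1. -26.17020, -27.11742
2. -12.94672, -14.87139
3. -5.68137, 86.81427
4. 73.77193, -134.47490
5. 6.93872, -8.50999
6. -75.89420, 131.25748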